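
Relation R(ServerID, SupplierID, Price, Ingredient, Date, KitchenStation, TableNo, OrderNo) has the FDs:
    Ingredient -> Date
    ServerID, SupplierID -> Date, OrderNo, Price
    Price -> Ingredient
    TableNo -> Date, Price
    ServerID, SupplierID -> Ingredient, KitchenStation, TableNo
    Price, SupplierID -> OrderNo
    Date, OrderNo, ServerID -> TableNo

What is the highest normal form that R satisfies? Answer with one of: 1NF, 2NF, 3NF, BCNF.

Candidate key: {ServerID, SupplierID}. Prime attributes: {ServerID, SupplierID}.
For Ingredient -> Date we have {Ingredient}⁺ = {Date, Ingredient}; {Ingredient} is not a superkey, so BCNF fails.
Because {Date} is non-prime and the left side of Ingredient -> Date is not a superkey, the relation is not in 3NF.
No proper subset of a key has a non-prime attribute in its closure, so there is no partial dependency; 2NF holds.

2NF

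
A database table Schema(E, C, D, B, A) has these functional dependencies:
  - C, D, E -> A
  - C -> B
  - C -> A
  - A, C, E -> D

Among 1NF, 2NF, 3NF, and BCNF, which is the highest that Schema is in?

Candidate key: {C, E}. Prime attributes: {C, E}.
C -> B: {C}⁺ = {A, B, C}, which is not all of the attributes, so the left side is not a superkey — BCNF is violated.
Because {B} is non-prime and the left side of C -> B is not a superkey, the relation is not in 3NF.
The proper key subset {C} of {C, E} determines non-prime {A, B}, so the relation is not even in 2NF.

1NF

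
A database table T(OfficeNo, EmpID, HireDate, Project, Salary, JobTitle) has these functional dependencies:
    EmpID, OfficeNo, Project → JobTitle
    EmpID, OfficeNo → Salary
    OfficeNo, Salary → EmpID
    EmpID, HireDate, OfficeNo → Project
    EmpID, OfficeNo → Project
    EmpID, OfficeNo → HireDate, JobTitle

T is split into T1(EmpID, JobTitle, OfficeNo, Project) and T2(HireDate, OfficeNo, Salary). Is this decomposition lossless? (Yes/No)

No

The shared attributes are {OfficeNo} and {OfficeNo}⁺ = {OfficeNo}.
The closure covers neither T1 nor T2 entirely; the join is not lossless.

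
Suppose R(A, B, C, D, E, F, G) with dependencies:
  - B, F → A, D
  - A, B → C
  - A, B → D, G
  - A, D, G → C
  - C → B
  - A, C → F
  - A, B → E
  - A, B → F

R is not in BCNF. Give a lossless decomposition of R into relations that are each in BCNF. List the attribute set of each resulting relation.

{A, C, D, E, F, G}; {B, C}

Candidate keys of the original relation: {A, B}, {A, C}, {A, D, G}, {B, F}, {C, F}.
{A, B, C, D, E, F, G}: {C} determines {B, C} here but is not a superkey — split on C → B, giving {B, C} and {A, C, D, E, F, G}.
{B, C} has no BCNF violation.
{A, C, D, E, F, G} has no BCNF violation.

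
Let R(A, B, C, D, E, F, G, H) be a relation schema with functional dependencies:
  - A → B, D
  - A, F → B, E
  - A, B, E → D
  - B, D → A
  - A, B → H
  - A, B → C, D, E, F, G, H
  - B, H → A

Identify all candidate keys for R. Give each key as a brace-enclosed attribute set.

{A}, {B, D}, {B, H}

Closure of {A} is {A, B, C, D, E, F, G, H}, the whole schema; {A} is a candidate key.
Closure of {B, D} is {A, B, C, D, E, F, G, H}, the whole schema; {B, D} is a candidate key.
Closure of {B, H} is {A, B, C, D, E, F, G, H}, the whole schema; {B, H} is a candidate key.
These are minimal and exhaustive — every other superkey contains one of them.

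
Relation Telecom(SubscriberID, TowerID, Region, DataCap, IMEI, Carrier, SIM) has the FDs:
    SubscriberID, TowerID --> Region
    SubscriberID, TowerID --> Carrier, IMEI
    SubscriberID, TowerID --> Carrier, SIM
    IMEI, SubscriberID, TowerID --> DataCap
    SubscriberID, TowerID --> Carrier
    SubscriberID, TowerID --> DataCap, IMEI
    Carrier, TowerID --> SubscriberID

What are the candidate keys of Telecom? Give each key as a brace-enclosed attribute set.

{Carrier, TowerID}, {SubscriberID, TowerID}

No FD produces {TowerID}, so it must be in every candidate key.
{Carrier, TowerID}⁺ = {Carrier, DataCap, IMEI, Region, SIM, SubscriberID, TowerID}, which is every attribute, so {Carrier, TowerID} is a candidate key.
{SubscriberID, TowerID}⁺ = {Carrier, DataCap, IMEI, Region, SIM, SubscriberID, TowerID}, which is every attribute, so {SubscriberID, TowerID} is a candidate key.
No proper subset of any of these is a key, and no other minimal superkey exists.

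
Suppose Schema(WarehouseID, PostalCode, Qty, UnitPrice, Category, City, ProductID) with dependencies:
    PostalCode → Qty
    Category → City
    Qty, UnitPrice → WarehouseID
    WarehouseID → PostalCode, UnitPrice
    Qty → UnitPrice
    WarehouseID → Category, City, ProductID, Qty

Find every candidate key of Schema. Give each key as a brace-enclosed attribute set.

{PostalCode}, {Qty}, {WarehouseID}

{PostalCode}⁺ = {Category, City, PostalCode, ProductID, Qty, UnitPrice, WarehouseID} — all of the relation — so {PostalCode} is a candidate key.
{Qty}⁺ = {Category, City, PostalCode, ProductID, Qty, UnitPrice, WarehouseID} — all of the relation — so {Qty} is a candidate key.
{WarehouseID}⁺ = {Category, City, PostalCode, ProductID, Qty, UnitPrice, WarehouseID} — all of the relation — so {WarehouseID} is a candidate key.
No proper subset of any of these is a key, and no other minimal superkey exists.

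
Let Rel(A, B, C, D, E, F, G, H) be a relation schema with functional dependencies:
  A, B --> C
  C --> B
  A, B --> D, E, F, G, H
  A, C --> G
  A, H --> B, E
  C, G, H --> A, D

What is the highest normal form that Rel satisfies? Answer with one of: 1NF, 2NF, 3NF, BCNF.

3NF

Candidate keys: {A, B}, {A, C}, {A, H}, {C, G, H}. Prime attributes: {A, B, C, G, H}.
C --> B: {C}⁺ = {B, C}, which is not all of the attributes, so the left side is not a superkey — BCNF is violated.
Since {B} ⊆ prime attributes and every other non-superkey FD also has a prime right side, the schema is in 3NF.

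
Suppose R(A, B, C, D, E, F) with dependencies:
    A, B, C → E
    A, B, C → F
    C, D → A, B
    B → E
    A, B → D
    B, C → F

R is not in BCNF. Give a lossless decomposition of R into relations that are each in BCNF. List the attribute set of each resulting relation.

Candidate keys of the original relation: {A, B, C}, {C, D}.
{A, B, C, D, E, F}: {B} determines {B, E} here but is not a superkey — split on B → E, giving {B, E} and {A, B, C, D, F}.
{B, E} is in BCNF.
{A, B, C, D, F}: {A, B} determines {A, B, D} here but is not a superkey — split on A, B → D, giving {A, B, D} and {A, B, C, F}.
{A, B, D} is in BCNF.
{A, B, C, F}: {B, C} determines {B, C, F} here but is not a superkey — split on B, C → F, giving {B, C, F} and {A, B, C}.
{B, C, F} is in BCNF.
{A, B, C} is in BCNF.

{A, B, C}; {A, B, D}; {B, C, F}; {B, E}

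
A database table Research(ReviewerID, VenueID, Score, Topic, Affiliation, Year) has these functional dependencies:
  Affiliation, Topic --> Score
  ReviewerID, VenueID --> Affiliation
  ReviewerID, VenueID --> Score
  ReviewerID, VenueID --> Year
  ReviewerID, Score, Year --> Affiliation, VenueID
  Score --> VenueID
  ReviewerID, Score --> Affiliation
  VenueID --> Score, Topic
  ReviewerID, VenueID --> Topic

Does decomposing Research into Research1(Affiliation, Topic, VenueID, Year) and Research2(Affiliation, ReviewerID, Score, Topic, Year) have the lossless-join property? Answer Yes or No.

The shared attributes are {Affiliation, Topic, Year} and {Affiliation, Topic, Year}⁺ = {Affiliation, Score, Topic, VenueID, Year}.
Since Research1 ⊆ {Affiliation, Score, Topic, VenueID, Year}, the intersection is a superkey of Research1; the decomposition is lossless.

Yes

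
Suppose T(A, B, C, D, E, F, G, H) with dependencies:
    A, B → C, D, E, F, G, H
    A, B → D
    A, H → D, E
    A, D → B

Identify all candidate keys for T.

{A} never appears on the right of any FD, so every key must include it.
{A, B} is a candidate key since {A, B}⁺ = {A, B, C, D, E, F, G, H} covers every attribute.
{A, D} is a candidate key since {A, D}⁺ = {A, B, C, D, E, F, G, H} covers every attribute.
{A, H} is a candidate key since {A, H}⁺ = {A, B, C, D, E, F, G, H} covers every attribute.
These are minimal and exhaustive — every other superkey contains one of them.

{A, B}, {A, D}, {A, H}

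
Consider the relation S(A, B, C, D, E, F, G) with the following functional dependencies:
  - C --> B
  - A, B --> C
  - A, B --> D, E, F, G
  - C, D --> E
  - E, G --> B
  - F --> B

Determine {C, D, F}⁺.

{B, C, D, E, F}

Start with {C, D, F}.
C --> B applies; add {B} → now {B, C, D, F}.
C, D --> E applies; add {E} → now {B, C, D, E, F}.
No further FD applies.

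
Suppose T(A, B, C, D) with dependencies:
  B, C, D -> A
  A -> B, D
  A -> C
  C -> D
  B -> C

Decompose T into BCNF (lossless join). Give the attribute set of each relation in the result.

{A, B, C}; {C, D}

Candidate keys of the original relation: {A}, {B}.
{A, B, C, D}: {C} determines {C, D} here but is not a superkey — split on C -> D, giving {C, D} and {A, B, C}.
{C, D} is in BCNF.
{A, B, C} is in BCNF.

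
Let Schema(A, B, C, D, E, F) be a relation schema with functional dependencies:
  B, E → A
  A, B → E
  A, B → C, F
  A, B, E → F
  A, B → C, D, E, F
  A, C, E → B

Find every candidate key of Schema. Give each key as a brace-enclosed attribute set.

{A, B}⁺ = {A, B, C, D, E, F} — all of the relation — so {A, B} is a candidate key.
{B, E}⁺ = {A, B, C, D, E, F} — all of the relation — so {B, E} is a candidate key.
{A, C, E}⁺ = {A, B, C, D, E, F} — all of the relation — so {A, C, E} is a candidate key.
Any other superkey properly contains one of these, so there are no further candidate keys.

{A, B}, {A, C, E}, {B, E}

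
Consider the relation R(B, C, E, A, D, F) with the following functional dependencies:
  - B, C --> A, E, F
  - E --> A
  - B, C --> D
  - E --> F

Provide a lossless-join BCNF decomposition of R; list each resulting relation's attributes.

{A, E, F}; {B, C, D, E}

Candidate key of the original relation: {B, C}.
{A, B, C, D, E, F}: {E} determines {A, E, F} here but is not a superkey — split on E --> A, F, giving {A, E, F} and {B, C, D, E}.
{A, E, F} has no BCNF violation.
{B, C, D, E} has no BCNF violation.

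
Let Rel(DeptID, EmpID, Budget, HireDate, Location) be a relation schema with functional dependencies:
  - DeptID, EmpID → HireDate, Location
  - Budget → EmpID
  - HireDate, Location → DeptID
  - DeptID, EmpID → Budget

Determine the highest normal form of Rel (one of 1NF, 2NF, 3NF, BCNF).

Candidate keys: {Budget, DeptID}, {Budget, HireDate, Location}, {DeptID, EmpID}, {EmpID, HireDate, Location}. Prime attributes: {Budget, DeptID, EmpID, HireDate, Location}.
Budget → EmpID breaks BCNF: {Budget}⁺ = {Budget, EmpID}, so {Budget} is not a superkey.
Since {EmpID} ⊆ prime attributes and every other non-superkey FD also has a prime right side, the schema is in 3NF.

3NF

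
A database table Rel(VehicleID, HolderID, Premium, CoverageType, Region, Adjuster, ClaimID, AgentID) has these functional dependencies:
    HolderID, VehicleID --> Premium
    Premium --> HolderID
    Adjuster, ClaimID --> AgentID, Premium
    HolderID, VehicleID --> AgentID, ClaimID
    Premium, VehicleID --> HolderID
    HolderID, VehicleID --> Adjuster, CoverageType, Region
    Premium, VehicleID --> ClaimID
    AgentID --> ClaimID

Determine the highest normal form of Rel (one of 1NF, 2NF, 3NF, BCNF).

3NF

Candidate keys: {Adjuster, AgentID, VehicleID}, {Adjuster, ClaimID, VehicleID}, {HolderID, VehicleID}, {Premium, VehicleID}. Prime attributes: {Adjuster, AgentID, ClaimID, HolderID, Premium, VehicleID}.
For Premium --> HolderID we have {Premium}⁺ = {HolderID, Premium}; {Premium} is not a superkey, so BCNF fails.
Since {HolderID} ⊆ prime attributes and every other non-superkey FD also has a prime right side, the schema is in 3NF.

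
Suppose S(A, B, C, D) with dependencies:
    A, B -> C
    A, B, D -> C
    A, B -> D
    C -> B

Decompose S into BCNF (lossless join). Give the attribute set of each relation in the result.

{A, C, D}; {B, C}

Candidate keys of the original relation: {A, B}, {A, C}.
Within {A, B, C, D}: {C}⁺ ∩ {A, B, C, D} = {B, C}, not the whole set, so C -> B violates BCNF; decompose into {B, C} and {A, C, D}.
{B, C} has no BCNF violation.
{A, C, D} has no BCNF violation.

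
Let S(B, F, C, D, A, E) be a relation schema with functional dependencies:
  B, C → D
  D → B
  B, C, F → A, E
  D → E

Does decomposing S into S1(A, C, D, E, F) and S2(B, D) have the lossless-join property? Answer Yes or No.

Common attributes: {D}; their closure is {B, D, E}.
This includes all of S2, so the common attributes are a superkey of S2 — the join is lossless.

Yes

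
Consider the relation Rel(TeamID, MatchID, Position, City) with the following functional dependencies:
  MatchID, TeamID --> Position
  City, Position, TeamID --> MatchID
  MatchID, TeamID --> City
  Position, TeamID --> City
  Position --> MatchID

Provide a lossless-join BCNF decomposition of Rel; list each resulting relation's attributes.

{City, Position, TeamID}; {MatchID, Position}

Candidate keys of the original relation: {MatchID, TeamID}, {Position, TeamID}.
{City, MatchID, Position, TeamID}: {Position} determines {MatchID, Position} here but is not a superkey — split on Position --> MatchID, giving {MatchID, Position} and {City, Position, TeamID}.
{MatchID, Position} is in BCNF.
{City, Position, TeamID} is in BCNF.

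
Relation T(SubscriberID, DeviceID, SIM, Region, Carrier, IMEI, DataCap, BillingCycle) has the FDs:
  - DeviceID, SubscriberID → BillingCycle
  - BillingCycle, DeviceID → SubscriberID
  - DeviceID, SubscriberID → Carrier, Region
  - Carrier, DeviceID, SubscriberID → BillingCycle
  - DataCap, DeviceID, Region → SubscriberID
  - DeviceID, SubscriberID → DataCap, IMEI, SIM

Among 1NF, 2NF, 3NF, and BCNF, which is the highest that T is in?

Candidate keys: {BillingCycle, DeviceID}, {DataCap, DeviceID, Region}, {DeviceID, SubscriberID}. Prime attributes: {BillingCycle, DataCap, DeviceID, Region, SubscriberID}.
The left-hand side of every FD is a superkey, so BCNF is satisfied.

BCNF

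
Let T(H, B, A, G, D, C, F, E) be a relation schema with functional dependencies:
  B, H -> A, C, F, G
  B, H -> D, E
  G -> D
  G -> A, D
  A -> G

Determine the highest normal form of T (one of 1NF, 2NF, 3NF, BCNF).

2NF

Candidate key: {B, H}. Prime attributes: {B, H}.
G -> D breaks BCNF: {G}⁺ = {A, D, G}, so {G} is not a superkey.
G -> D has non-prime {D} on the right and a non-superkey on the left, so 3NF fails.
No proper subset of a key has a non-prime attribute in its closure, so there is no partial dependency; 2NF holds.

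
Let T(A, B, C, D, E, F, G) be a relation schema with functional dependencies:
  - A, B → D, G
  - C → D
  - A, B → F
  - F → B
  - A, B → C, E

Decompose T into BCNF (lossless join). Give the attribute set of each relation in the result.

{A, C, E, F, G}; {B, F}; {C, D}

Candidate keys of the original relation: {A, B}, {A, F}.
In {A, B, C, D, E, F, G}, {C} is not a superkey ({C}⁺ restricted to this set is {C, D}), so split on C → D into {C, D} and {A, B, C, E, F, G}.
{C, D} has no BCNF violation.
In {A, B, C, E, F, G}, {F} is not a superkey ({F}⁺ restricted to this set is {B, F}), so split on F → B into {B, F} and {A, C, E, F, G}.
{B, F} has no BCNF violation.
{A, C, E, F, G} has no BCNF violation.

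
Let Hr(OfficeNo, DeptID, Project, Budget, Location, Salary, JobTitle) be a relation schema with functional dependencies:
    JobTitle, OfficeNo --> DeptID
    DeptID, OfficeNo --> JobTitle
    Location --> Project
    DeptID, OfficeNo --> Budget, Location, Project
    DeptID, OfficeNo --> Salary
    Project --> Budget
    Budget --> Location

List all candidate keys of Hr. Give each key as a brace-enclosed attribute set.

{OfficeNo} never appears on the right of any FD, so every key must include it.
{DeptID, OfficeNo}⁺ = {Budget, DeptID, JobTitle, Location, OfficeNo, Project, Salary}, which is every attribute, so {DeptID, OfficeNo} is a candidate key.
{JobTitle, OfficeNo}⁺ = {Budget, DeptID, JobTitle, Location, OfficeNo, Project, Salary}, which is every attribute, so {JobTitle, OfficeNo} is a candidate key.
These are minimal and exhaustive — every other superkey contains one of them.

{DeptID, OfficeNo}, {JobTitle, OfficeNo}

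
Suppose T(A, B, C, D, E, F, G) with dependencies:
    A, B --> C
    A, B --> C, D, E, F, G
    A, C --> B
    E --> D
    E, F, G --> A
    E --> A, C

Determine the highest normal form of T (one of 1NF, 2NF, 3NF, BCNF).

Candidate keys: {A, B}, {A, C}, {E}. Prime attributes: {A, B, C, E}.
Every FD has a superkey on the left, so the relation is in BCNF.

BCNF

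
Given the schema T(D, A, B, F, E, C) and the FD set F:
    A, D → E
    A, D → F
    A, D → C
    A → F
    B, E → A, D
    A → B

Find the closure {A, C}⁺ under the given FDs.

{A, B, C, F}

Start with {A, C}.
A → F applies; add {F} → now {A, C, F}.
A → B applies; add {B} → now {A, B, C, F}.
No further FD applies.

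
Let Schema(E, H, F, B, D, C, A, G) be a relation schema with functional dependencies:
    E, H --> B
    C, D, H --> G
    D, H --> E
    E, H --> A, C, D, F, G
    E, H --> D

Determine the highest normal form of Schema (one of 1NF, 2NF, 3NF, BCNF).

BCNF

Candidate keys: {D, H}, {E, H}. Prime attributes: {D, E, H}.
The left-hand side of every FD is a superkey, so BCNF is satisfied.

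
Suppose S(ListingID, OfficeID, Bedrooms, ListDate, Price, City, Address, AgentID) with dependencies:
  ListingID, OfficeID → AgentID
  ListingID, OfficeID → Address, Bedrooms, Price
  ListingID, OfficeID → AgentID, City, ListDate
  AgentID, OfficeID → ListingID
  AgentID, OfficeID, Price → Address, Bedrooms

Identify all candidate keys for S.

No FD produces {OfficeID}, so it must be in every candidate key.
{AgentID, OfficeID} is a candidate key since {AgentID, OfficeID}⁺ = {Address, AgentID, Bedrooms, City, ListDate, ListingID, OfficeID, Price} covers every attribute.
{ListingID, OfficeID} is a candidate key since {ListingID, OfficeID}⁺ = {Address, AgentID, Bedrooms, City, ListDate, ListingID, OfficeID, Price} covers every attribute.
Any other superkey properly contains one of these, so there are no further candidate keys.

{AgentID, OfficeID}, {ListingID, OfficeID}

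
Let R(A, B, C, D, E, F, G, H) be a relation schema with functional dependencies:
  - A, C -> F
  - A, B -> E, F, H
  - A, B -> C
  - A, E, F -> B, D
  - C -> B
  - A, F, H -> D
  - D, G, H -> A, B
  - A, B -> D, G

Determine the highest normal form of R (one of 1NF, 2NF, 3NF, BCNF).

3NF

Candidate keys: {A, B}, {A, C}, {A, E, F}, {A, F, G, H}, {D, G, H}. Prime attributes: {A, B, C, D, E, F, G, H}.
C -> B: {C}⁺ = {B, C}, which is not all of the attributes, so the left side is not a superkey — BCNF is violated.
But every attribute on its right side ({B}) is prime, and the same holds for every other non-superkey FD, so 3NF still holds.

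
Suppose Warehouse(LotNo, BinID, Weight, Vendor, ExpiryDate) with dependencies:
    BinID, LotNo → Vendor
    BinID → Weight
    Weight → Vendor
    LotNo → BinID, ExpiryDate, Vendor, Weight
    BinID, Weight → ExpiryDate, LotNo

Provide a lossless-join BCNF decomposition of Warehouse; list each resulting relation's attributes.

Candidate keys of the original relation: {BinID}, {LotNo}.
In {BinID, ExpiryDate, LotNo, Vendor, Weight}, {Weight} is not a superkey ({Weight}⁺ restricted to this set is {Vendor, Weight}), so split on Weight → Vendor into {Vendor, Weight} and {BinID, ExpiryDate, LotNo, Weight}.
{Vendor, Weight} has no BCNF violation.
{BinID, ExpiryDate, LotNo, Weight} has no BCNF violation.

{BinID, ExpiryDate, LotNo, Weight}; {Vendor, Weight}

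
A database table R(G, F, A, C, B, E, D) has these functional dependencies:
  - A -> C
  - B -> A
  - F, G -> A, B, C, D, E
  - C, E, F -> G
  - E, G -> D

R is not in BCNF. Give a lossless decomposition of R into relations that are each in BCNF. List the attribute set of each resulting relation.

{A, B}; {A, C}; {B, E, F, G}; {D, E, G}

Candidate keys of the original relation: {A, E, F}, {B, E, F}, {C, E, F}, {F, G}.
In {A, B, C, D, E, F, G}, {A} is not a superkey ({A}⁺ restricted to this set is {A, C}), so split on A -> C into {A, C} and {A, B, D, E, F, G}.
{A, C} has no BCNF violation.
In {A, B, D, E, F, G}, {B} is not a superkey ({B}⁺ restricted to this set is {A, B}), so split on B -> A into {A, B} and {B, D, E, F, G}.
{A, B} has no BCNF violation.
In {B, D, E, F, G}, {E, G} is not a superkey ({E, G}⁺ restricted to this set is {D, E, G}), so split on E, G -> D into {D, E, G} and {B, E, F, G}.
{D, E, G} has no BCNF violation.
{B, E, F, G} has no BCNF violation.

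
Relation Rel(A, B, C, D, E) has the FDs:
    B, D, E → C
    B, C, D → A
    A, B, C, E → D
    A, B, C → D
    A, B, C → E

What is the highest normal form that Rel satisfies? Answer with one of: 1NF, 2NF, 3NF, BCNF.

BCNF

Candidate keys: {A, B, C}, {B, C, D}, {B, D, E}. Prime attributes: {A, B, C, D, E}.
The left-hand side of every FD is a superkey, so BCNF is satisfied.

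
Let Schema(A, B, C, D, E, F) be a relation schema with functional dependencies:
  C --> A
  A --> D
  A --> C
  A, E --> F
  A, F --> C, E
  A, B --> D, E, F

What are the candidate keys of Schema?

{A, B}, {B, C}

No FD produces {B}, so it must be in every candidate key.
{A, B} is a candidate key since {A, B}⁺ = {A, B, C, D, E, F} covers every attribute.
{B, C} is a candidate key since {B, C}⁺ = {A, B, C, D, E, F} covers every attribute.
Any other superkey properly contains one of these, so there are no further candidate keys.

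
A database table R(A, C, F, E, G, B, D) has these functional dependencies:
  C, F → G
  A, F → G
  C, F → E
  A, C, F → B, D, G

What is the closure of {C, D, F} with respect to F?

{C, D, E, F, G}

Start with {C, D, F}.
C, F → G applies; add {G} → now {C, D, F, G}.
C, F → E applies; add {E} → now {C, D, E, F, G}.
No further FD applies.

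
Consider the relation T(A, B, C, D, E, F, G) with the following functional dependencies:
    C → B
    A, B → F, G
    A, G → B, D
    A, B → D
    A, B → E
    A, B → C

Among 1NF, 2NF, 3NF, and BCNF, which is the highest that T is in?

3NF

Candidate keys: {A, B}, {A, C}, {A, G}. Prime attributes: {A, B, C, G}.
C → B breaks BCNF: {C}⁺ = {B, C}, so {C} is not a superkey.
Since {B} ⊆ prime attributes and every other non-superkey FD also has a prime right side, the schema is in 3NF.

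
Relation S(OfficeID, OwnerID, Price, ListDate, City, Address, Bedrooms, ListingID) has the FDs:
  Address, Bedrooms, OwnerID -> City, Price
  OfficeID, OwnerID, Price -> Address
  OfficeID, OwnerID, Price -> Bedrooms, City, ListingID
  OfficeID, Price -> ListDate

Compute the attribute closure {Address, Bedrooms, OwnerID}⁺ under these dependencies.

{Address, Bedrooms, City, OwnerID, Price}

Start with {Address, Bedrooms, OwnerID}.
Address, Bedrooms, OwnerID -> City, Price applies; add {City, Price} → now {Address, Bedrooms, City, OwnerID, Price}.
No further FD applies.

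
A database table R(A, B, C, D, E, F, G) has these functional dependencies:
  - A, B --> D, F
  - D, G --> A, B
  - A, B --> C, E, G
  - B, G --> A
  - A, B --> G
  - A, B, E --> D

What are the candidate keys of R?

{A, B} is a candidate key since {A, B}⁺ = {A, B, C, D, E, F, G} covers every attribute.
{B, G} is a candidate key since {B, G}⁺ = {A, B, C, D, E, F, G} covers every attribute.
{D, G} is a candidate key since {D, G}⁺ = {A, B, C, D, E, F, G} covers every attribute.
No proper subset of any of these is a key, and no other minimal superkey exists.

{A, B}, {B, G}, {D, G}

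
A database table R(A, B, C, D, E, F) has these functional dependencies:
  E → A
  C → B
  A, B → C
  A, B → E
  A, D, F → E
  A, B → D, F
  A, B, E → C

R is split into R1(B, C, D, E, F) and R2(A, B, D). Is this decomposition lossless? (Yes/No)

The shared attributes are {B, D} and {B, D}⁺ = {B, D}.
Neither R1 nor R2 is contained in that closure, so the decomposition is lossy.

No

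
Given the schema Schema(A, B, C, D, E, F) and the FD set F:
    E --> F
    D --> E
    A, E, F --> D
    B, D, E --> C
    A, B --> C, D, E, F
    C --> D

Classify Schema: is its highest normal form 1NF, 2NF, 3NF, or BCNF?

Candidate key: {A, B}. Prime attributes: {A, B}.
For E --> F we have {E}⁺ = {E, F}; {E} is not a superkey, so BCNF fails.
E --> F has non-prime {F} on the right and a non-superkey on the left, so 3NF fails.
No non-prime attribute depends on a proper subset of any candidate key, so 2NF holds.

2NF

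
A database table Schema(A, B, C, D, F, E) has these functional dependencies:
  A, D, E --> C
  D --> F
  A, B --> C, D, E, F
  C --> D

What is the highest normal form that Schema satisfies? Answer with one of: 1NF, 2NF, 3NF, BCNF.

2NF

Candidate key: {A, B}. Prime attributes: {A, B}.
A, D, E --> C breaks BCNF: {A, D, E}⁺ = {A, C, D, E, F}, so {A, D, E} is not a superkey.
A, D, E --> C has non-prime {C} on the right and a non-superkey on the left, so 3NF fails.
No non-prime attribute depends on a proper subset of any candidate key, so 2NF holds.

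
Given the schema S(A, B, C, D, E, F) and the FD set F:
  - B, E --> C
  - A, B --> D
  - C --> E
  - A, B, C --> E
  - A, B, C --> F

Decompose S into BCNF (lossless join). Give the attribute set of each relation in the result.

{A, B, D}; {A, B, E, F}; {B, C}; {C, E}

Candidate keys of the original relation: {A, B, C}, {A, B, E}.
In {A, B, C, D, E, F}, {B, E} is not a superkey ({B, E}⁺ restricted to this set is {B, C, E}), so split on B, E --> C into {B, C, E} and {A, B, D, E, F}.
In {B, C, E}, {C} is not a superkey ({C}⁺ restricted to this set is {C, E}), so split on C --> E into {C, E} and {B, C}.
{C, E} is in BCNF.
{B, C} is in BCNF.
In {A, B, D, E, F}, {A, B} is not a superkey ({A, B}⁺ restricted to this set is {A, B, D}), so split on A, B --> D into {A, B, D} and {A, B, E, F}.
{A, B, D} is in BCNF.
{A, B, E, F} is in BCNF.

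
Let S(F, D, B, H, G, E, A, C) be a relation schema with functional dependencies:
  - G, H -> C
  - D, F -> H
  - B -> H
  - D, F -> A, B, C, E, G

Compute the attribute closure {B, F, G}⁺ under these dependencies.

Start with {B, F, G}.
B -> H applies; add {H} → now {B, F, G, H}.
G, H -> C applies; add {C} → now {B, C, F, G, H}.
No further FD applies.

{B, C, F, G, H}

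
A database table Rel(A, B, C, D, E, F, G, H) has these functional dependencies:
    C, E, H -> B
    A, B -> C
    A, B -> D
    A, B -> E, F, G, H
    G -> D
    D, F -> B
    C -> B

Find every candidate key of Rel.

{A, B}, {A, C}, {A, D, F}, {A, F, G}

{A} never appears on the right of any FD, so every key must include it.
Closure of {A, B} is {A, B, C, D, E, F, G, H}, the whole schema; {A, B} is a candidate key.
Closure of {A, C} is {A, B, C, D, E, F, G, H}, the whole schema; {A, C} is a candidate key.
Closure of {A, D, F} is {A, B, C, D, E, F, G, H}, the whole schema; {A, D, F} is a candidate key.
Closure of {A, F, G} is {A, B, C, D, E, F, G, H}, the whole schema; {A, F, G} is a candidate key.
Any other superkey properly contains one of these, so there are no further candidate keys.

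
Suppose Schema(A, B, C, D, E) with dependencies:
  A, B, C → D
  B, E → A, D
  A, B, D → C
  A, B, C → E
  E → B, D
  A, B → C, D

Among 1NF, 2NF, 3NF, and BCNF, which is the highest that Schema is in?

Candidate keys: {A, B}, {E}. Prime attributes: {A, B, E}.
Each dependency's left side is a superkey — BCNF holds.

BCNF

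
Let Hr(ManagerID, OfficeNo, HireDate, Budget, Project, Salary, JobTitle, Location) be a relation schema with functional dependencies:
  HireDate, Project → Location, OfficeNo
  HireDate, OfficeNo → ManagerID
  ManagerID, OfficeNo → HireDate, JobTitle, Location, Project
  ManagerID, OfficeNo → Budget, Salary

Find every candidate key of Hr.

{HireDate, OfficeNo}, {HireDate, Project}, {ManagerID, OfficeNo}

{HireDate, OfficeNo}⁺ = {Budget, HireDate, JobTitle, Location, ManagerID, OfficeNo, Project, Salary}, which is every attribute, so {HireDate, OfficeNo} is a candidate key.
{HireDate, Project}⁺ = {Budget, HireDate, JobTitle, Location, ManagerID, OfficeNo, Project, Salary}, which is every attribute, so {HireDate, Project} is a candidate key.
{ManagerID, OfficeNo}⁺ = {Budget, HireDate, JobTitle, Location, ManagerID, OfficeNo, Project, Salary}, which is every attribute, so {ManagerID, OfficeNo} is a candidate key.
These are minimal and exhaustive — every other superkey contains one of them.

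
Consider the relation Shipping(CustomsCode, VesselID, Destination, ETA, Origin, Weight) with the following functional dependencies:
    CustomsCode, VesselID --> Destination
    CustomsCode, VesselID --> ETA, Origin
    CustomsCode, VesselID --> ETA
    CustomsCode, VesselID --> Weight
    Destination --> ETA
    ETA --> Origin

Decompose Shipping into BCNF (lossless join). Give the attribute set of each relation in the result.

{CustomsCode, Destination, VesselID, Weight}; {Destination, ETA}; {ETA, Origin}

Candidate key of the original relation: {CustomsCode, VesselID}.
{CustomsCode, Destination, ETA, Origin, VesselID, Weight}: {Destination} determines {Destination, ETA, Origin} here but is not a superkey — split on Destination --> ETA, Origin, giving {Destination, ETA, Origin} and {CustomsCode, Destination, VesselID, Weight}.
{Destination, ETA, Origin}: {ETA} determines {ETA, Origin} here but is not a superkey — split on ETA --> Origin, giving {ETA, Origin} and {Destination, ETA}.
{ETA, Origin} has no BCNF violation.
{Destination, ETA} has no BCNF violation.
{CustomsCode, Destination, VesselID, Weight} has no BCNF violation.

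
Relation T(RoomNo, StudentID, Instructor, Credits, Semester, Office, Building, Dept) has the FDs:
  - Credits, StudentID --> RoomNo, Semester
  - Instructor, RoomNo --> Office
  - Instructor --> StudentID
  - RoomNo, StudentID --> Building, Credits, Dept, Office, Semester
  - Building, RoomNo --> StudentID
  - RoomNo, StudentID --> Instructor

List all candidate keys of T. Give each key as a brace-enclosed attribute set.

{Building, RoomNo}, {Credits, Instructor}, {Credits, StudentID}, {Instructor, RoomNo}, {RoomNo, StudentID}

{Building, RoomNo} is a candidate key since {Building, RoomNo}⁺ = {Building, Credits, Dept, Instructor, Office, RoomNo, Semester, StudentID} covers every attribute.
{Credits, Instructor} is a candidate key since {Credits, Instructor}⁺ = {Building, Credits, Dept, Instructor, Office, RoomNo, Semester, StudentID} covers every attribute.
{Credits, StudentID} is a candidate key since {Credits, StudentID}⁺ = {Building, Credits, Dept, Instructor, Office, RoomNo, Semester, StudentID} covers every attribute.
{Instructor, RoomNo} is a candidate key since {Instructor, RoomNo}⁺ = {Building, Credits, Dept, Instructor, Office, RoomNo, Semester, StudentID} covers every attribute.
{RoomNo, StudentID} is a candidate key since {RoomNo, StudentID}⁺ = {Building, Credits, Dept, Instructor, Office, RoomNo, Semester, StudentID} covers every attribute.
These are minimal and exhaustive — every other superkey contains one of them.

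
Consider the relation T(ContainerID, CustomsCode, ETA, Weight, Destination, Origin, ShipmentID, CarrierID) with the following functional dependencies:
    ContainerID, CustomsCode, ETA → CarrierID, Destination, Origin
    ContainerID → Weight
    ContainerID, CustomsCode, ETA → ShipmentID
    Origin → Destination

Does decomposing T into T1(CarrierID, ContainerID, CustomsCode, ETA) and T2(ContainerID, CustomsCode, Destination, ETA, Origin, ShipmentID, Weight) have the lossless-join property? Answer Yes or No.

T1 ∩ T2 = {ContainerID, CustomsCode, ETA}; its closure under F is {CarrierID, ContainerID, CustomsCode, Destination, ETA, Origin, ShipmentID, Weight}.
T1 is contained in that closure, so T1 ∩ T2 → T1 holds and the join is lossless.

Yes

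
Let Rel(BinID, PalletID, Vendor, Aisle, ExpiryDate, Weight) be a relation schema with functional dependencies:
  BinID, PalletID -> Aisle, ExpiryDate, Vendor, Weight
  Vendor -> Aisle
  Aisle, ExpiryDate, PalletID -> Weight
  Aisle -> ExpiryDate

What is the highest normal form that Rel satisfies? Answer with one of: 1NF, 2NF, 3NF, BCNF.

Candidate key: {BinID, PalletID}. Prime attributes: {BinID, PalletID}.
Vendor -> Aisle: {Vendor}⁺ = {Aisle, ExpiryDate, Vendor}, which is not all of the attributes, so the left side is not a superkey — BCNF is violated.
Vendor -> Aisle has non-prime {Aisle} on the right and a non-superkey on the left, so 3NF fails.
No proper subset of a key has a non-prime attribute in its closure, so there is no partial dependency; 2NF holds.

2NF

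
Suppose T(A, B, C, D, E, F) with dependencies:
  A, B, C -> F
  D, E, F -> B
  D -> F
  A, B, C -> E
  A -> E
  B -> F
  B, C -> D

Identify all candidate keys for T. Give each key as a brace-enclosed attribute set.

Attributes never on any right-hand side: {A, C} — every candidate key must contain all of them.
{A, B, C} is a candidate key since {A, B, C}⁺ = {A, B, C, D, E, F} covers every attribute.
{A, C, D} is a candidate key since {A, C, D}⁺ = {A, B, C, D, E, F} covers every attribute.
No proper subset of any of these is a key, and no other minimal superkey exists.

{A, B, C}, {A, C, D}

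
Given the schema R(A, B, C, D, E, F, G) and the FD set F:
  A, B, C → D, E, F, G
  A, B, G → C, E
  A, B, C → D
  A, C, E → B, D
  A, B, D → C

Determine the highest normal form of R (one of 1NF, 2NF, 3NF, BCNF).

BCNF

Candidate keys: {A, B, C}, {A, B, D}, {A, B, G}, {A, C, E}. Prime attributes: {A, B, C, D, E, G}.
Each dependency's left side is a superkey — BCNF holds.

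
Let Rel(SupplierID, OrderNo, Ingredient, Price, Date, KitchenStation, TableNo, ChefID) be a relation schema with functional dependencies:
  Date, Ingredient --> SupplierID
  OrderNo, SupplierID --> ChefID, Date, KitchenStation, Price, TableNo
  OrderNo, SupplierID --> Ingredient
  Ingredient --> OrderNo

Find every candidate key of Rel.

{Date, Ingredient}⁺ = {ChefID, Date, Ingredient, KitchenStation, OrderNo, Price, SupplierID, TableNo}, which is every attribute, so {Date, Ingredient} is a candidate key.
{Ingredient, SupplierID}⁺ = {ChefID, Date, Ingredient, KitchenStation, OrderNo, Price, SupplierID, TableNo}, which is every attribute, so {Ingredient, SupplierID} is a candidate key.
{OrderNo, SupplierID}⁺ = {ChefID, Date, Ingredient, KitchenStation, OrderNo, Price, SupplierID, TableNo}, which is every attribute, so {OrderNo, SupplierID} is a candidate key.
These are minimal and exhaustive — every other superkey contains one of them.

{Date, Ingredient}, {Ingredient, SupplierID}, {OrderNo, SupplierID}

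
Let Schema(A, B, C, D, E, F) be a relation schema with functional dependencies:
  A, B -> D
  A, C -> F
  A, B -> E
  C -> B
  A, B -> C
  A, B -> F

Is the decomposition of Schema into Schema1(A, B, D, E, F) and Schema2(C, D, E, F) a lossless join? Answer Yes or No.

No

Schema1 ∩ Schema2 = {D, E, F}; its closure under F is {D, E, F}.
Schema1 ⊄ {D, E, F} and Schema2 ⊄ {D, E, F}, so the split is lossy.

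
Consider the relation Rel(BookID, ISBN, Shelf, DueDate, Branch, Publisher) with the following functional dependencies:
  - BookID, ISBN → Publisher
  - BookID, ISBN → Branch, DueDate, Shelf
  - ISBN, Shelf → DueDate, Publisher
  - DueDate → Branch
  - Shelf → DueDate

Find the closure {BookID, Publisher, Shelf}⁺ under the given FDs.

{BookID, Branch, DueDate, Publisher, Shelf}

Start with {BookID, Publisher, Shelf}.
Shelf → DueDate applies; add {DueDate} → now {BookID, DueDate, Publisher, Shelf}.
DueDate → Branch applies; add {Branch} → now {BookID, Branch, DueDate, Publisher, Shelf}.
No further FD applies.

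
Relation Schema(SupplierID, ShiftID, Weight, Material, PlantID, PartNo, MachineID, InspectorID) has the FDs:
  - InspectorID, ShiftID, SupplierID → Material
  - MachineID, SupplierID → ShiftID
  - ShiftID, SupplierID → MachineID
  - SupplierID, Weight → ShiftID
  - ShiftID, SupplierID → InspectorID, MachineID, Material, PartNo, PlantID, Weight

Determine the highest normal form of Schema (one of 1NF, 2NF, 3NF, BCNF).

BCNF

Candidate keys: {MachineID, SupplierID}, {ShiftID, SupplierID}, {SupplierID, Weight}. Prime attributes: {MachineID, ShiftID, SupplierID, Weight}.
The left-hand side of every FD is a superkey, so BCNF is satisfied.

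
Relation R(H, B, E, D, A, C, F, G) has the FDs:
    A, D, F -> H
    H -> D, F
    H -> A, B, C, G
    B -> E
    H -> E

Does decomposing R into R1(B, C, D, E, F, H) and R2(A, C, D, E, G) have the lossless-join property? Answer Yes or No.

No

R1 ∩ R2 = {C, D, E}; its closure under F is {C, D, E}.
The closure covers neither R1 nor R2 entirely; the join is not lossless.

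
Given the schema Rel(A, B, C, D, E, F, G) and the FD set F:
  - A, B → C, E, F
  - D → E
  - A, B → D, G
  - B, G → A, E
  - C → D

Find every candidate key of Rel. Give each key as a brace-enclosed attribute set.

{A, B}, {B, G}

Attributes never on any right-hand side: {B} — every candidate key must contain it.
{A, B} is a candidate key since {A, B}⁺ = {A, B, C, D, E, F, G} covers every attribute.
{B, G} is a candidate key since {B, G}⁺ = {A, B, C, D, E, F, G} covers every attribute.
These are minimal and exhaustive — every other superkey contains one of them.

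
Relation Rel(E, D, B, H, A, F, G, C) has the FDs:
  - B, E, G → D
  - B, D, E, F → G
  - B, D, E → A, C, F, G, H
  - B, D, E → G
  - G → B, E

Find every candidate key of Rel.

{G} is a candidate key since {G}⁺ = {A, B, C, D, E, F, G, H} covers every attribute.
{B, D, E} is a candidate key since {B, D, E}⁺ = {A, B, C, D, E, F, G, H} covers every attribute.
These are minimal and exhaustive — every other superkey contains one of them.

{B, D, E}, {G}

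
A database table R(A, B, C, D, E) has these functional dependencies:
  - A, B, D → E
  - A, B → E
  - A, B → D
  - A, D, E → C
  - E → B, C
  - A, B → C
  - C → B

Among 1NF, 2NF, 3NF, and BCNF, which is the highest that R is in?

Candidate keys: {A, B}, {A, C}, {A, E}. Prime attributes: {A, B, C, E}.
For E → B, C we have {E}⁺ = {B, C, E}; {E} is not a superkey, so BCNF fails.
Since {B, C} ⊆ prime attributes and every other non-superkey FD also has a prime right side, the schema is in 3NF.

3NF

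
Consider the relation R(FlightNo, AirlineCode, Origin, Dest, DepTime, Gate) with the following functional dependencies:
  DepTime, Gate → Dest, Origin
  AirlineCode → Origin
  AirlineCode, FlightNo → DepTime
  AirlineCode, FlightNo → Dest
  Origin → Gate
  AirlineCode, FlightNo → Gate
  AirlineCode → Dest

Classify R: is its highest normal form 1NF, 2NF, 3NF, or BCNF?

Candidate key: {AirlineCode, FlightNo}. Prime attributes: {AirlineCode, FlightNo}.
DepTime, Gate → Dest, Origin: {DepTime, Gate}⁺ = {DepTime, Dest, Gate, Origin}, which is not all of the attributes, so the left side is not a superkey — BCNF is violated.
DepTime, Gate → Dest, Origin determines the non-prime attributes {Dest, Origin} from a non-superkey — 3NF is violated.
Since {AirlineCode} ⊂ {AirlineCode, FlightNo} and {AirlineCode}⁺ ⊇ {Dest, Gate, Origin} with {Dest, Gate, Origin} non-prime, there is a partial dependency; 2NF fails.

1NF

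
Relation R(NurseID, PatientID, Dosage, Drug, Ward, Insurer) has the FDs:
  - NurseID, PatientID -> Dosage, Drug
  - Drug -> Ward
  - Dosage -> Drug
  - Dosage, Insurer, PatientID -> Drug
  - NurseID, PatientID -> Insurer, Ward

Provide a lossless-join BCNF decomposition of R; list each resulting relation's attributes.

{Dosage, Drug}; {Dosage, Insurer, NurseID, PatientID}; {Drug, Ward}

Candidate key of the original relation: {NurseID, PatientID}.
{Dosage, Drug, Insurer, NurseID, PatientID, Ward}: {Drug} determines {Drug, Ward} here but is not a superkey — split on Drug -> Ward, giving {Drug, Ward} and {Dosage, Drug, Insurer, NurseID, PatientID}.
{Drug, Ward}: every determinant is a superkey — BCNF.
{Dosage, Drug, Insurer, NurseID, PatientID}: {Dosage} determines {Dosage, Drug} here but is not a superkey — split on Dosage -> Drug, giving {Dosage, Drug} and {Dosage, Insurer, NurseID, PatientID}.
{Dosage, Drug}: every determinant is a superkey — BCNF.
{Dosage, Insurer, NurseID, PatientID}: every determinant is a superkey — BCNF.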